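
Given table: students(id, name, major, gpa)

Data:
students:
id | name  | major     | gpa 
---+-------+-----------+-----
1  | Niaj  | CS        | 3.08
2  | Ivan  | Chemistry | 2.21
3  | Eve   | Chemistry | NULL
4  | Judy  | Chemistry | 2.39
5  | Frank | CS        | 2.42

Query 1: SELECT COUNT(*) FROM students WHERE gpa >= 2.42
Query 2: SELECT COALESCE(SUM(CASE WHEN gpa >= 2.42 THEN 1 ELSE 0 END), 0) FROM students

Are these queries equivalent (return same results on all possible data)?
Yes, equivalent

Both queries return: [(2,)]

Reason: COUNT with WHERE vs conditional SUM (COALESCE handles empty-table NULL)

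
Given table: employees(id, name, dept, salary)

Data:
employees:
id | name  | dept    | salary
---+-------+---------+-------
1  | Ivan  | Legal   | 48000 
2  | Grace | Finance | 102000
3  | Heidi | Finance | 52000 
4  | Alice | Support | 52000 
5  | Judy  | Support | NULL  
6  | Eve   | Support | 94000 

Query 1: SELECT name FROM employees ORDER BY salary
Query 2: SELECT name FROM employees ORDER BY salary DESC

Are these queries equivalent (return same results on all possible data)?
No, not equivalent

Query 1 returns: [('Judy',), ('Ivan',), ('Heidi',), ('Alice',), ('Eve',), ('Grace',)]
Query 2 returns: [('Grace',), ('Eve',), ('Heidi',), ('Alice',), ('Ivan',), ('Judy',)]

Reason: ASC vs DESC gives opposite ordering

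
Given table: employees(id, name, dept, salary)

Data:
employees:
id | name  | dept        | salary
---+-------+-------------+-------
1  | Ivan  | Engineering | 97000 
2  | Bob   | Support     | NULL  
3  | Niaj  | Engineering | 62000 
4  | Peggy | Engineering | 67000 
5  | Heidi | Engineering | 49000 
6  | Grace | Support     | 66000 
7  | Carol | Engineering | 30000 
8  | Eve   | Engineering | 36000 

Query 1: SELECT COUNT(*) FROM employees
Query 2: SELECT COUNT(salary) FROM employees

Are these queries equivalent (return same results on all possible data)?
No, not equivalent

Query 1 returns: [(8,)]
Query 2 returns: [(7,)]

Reason: COUNT(*) includes NULLs, COUNT(column) excludes them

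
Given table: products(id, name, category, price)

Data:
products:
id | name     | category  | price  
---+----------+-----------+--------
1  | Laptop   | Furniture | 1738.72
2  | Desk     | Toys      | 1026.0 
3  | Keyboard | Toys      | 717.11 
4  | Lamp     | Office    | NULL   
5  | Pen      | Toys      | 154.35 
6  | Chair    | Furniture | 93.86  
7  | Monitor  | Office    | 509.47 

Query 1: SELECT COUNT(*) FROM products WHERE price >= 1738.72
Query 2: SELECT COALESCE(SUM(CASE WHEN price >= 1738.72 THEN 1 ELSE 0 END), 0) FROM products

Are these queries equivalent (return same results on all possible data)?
Yes, equivalent

Both queries return: [(1,)]

Reason: COUNT with WHERE vs conditional SUM (COALESCE handles empty-table NULL)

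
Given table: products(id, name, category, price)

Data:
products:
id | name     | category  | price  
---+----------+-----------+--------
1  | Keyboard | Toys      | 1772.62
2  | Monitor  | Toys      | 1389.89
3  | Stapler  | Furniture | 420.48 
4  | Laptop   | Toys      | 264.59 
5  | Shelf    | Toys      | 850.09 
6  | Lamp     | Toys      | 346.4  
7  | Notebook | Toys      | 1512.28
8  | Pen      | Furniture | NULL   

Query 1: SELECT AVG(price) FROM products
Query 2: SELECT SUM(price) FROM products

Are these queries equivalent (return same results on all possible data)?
No, not equivalent

Query 1 returns: [(936.6214285714286,)]
Query 2 returns: [(6556.35,)]

Reason: AVG vs SUM give different aggregate values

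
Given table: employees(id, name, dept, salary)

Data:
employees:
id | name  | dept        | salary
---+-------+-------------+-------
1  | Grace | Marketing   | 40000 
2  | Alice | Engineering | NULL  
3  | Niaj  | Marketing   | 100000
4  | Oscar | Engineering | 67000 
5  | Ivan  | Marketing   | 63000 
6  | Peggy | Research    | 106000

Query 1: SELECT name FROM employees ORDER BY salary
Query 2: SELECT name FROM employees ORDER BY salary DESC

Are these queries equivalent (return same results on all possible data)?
No, not equivalent

Query 1 returns: [('Alice',), ('Grace',), ('Ivan',), ('Oscar',), ('Niaj',), ('Peggy',)]
Query 2 returns: [('Peggy',), ('Niaj',), ('Oscar',), ('Ivan',), ('Grace',), ('Alice',)]

Reason: ASC vs DESC gives opposite ordering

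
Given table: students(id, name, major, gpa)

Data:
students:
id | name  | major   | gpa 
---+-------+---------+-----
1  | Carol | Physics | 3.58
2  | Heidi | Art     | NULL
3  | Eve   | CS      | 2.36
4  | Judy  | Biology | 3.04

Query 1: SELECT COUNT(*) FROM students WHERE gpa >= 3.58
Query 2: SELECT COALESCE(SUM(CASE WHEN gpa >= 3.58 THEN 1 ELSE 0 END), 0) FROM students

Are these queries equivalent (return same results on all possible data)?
Yes, equivalent

Both queries return: [(1,)]

Reason: COUNT with WHERE vs conditional SUM (COALESCE handles empty-table NULL)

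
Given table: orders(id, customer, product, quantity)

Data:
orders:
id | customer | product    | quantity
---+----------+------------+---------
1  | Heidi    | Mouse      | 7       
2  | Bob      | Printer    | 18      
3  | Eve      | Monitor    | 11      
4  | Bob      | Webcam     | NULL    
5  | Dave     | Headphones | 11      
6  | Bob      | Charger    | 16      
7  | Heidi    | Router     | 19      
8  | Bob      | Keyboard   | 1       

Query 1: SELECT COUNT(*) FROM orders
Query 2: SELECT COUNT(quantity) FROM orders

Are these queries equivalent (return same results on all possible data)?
No, not equivalent

Query 1 returns: [(8,)]
Query 2 returns: [(7,)]

Reason: COUNT(*) includes NULLs, COUNT(column) excludes them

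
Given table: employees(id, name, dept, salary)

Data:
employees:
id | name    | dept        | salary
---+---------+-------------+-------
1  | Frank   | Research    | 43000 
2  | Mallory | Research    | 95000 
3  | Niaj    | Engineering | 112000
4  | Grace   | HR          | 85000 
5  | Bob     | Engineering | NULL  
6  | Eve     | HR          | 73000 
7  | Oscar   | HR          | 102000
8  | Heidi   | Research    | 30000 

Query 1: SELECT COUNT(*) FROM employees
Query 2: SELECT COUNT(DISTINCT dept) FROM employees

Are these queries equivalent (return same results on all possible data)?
No, not equivalent

Query 1 returns: [(8,)]
Query 2 returns: [(3,)]

Reason: COUNT(*) counts rows, COUNT(DISTINCT dept) counts unique depts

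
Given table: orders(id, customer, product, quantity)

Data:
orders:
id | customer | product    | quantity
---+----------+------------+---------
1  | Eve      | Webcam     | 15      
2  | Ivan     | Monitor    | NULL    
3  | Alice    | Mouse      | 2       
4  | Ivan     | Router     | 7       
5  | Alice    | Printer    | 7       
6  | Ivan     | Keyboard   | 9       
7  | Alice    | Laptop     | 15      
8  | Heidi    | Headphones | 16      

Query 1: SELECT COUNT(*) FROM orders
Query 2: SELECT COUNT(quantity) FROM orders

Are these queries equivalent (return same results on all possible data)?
No, not equivalent

Query 1 returns: [(8,)]
Query 2 returns: [(7,)]

Reason: COUNT(*) includes NULLs, COUNT(column) excludes them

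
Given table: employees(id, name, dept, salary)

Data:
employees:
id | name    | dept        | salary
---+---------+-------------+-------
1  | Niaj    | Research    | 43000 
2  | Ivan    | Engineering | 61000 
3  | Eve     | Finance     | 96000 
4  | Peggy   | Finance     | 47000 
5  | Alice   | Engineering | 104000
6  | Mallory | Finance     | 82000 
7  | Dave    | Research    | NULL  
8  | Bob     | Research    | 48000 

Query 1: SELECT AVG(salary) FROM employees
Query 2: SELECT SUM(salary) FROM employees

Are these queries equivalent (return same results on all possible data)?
No, not equivalent

Query 1 returns: [(68714.28571428571,)]
Query 2 returns: [(481000,)]

Reason: AVG vs SUM give different aggregate values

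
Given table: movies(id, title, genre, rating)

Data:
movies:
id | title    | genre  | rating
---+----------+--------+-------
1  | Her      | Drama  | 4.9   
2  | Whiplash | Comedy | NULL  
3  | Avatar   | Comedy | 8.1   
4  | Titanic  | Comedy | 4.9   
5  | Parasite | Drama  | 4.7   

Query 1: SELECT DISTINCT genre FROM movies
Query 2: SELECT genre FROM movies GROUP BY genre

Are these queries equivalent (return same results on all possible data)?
Yes, equivalent

Both queries return: [('Comedy',), ('Drama',)]

Reason: Both get unique genres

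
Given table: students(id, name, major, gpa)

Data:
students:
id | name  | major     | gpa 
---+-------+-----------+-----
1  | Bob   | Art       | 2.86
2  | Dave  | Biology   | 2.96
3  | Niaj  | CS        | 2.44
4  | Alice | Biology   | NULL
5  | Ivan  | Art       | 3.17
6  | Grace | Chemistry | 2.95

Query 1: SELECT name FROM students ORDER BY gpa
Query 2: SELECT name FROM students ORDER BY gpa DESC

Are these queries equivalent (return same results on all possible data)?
No, not equivalent

Query 1 returns: [('Alice',), ('Niaj',), ('Bob',), ('Grace',), ('Dave',), ('Ivan',)]
Query 2 returns: [('Ivan',), ('Dave',), ('Grace',), ('Bob',), ('Niaj',), ('Alice',)]

Reason: ASC vs DESC gives opposite ordering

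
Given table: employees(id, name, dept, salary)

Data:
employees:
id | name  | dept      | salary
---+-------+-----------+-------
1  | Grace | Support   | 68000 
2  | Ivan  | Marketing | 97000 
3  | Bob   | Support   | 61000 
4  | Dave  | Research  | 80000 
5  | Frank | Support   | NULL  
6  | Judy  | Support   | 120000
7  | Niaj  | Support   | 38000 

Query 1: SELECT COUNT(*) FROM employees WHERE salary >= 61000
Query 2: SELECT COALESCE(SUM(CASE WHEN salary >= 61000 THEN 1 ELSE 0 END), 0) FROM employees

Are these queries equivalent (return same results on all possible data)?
Yes, equivalent

Both queries return: [(5,)]

Reason: COUNT with WHERE vs conditional SUM (COALESCE handles empty-table NULL)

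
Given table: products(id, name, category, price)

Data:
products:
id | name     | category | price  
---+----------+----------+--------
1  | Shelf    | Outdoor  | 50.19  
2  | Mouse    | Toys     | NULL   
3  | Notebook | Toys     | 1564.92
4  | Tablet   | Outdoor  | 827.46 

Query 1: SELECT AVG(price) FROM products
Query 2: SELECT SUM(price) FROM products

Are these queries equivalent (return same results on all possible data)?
No, not equivalent

Query 1 returns: [(814.19,)]
Query 2 returns: [(2442.57,)]

Reason: AVG vs SUM give different aggregate values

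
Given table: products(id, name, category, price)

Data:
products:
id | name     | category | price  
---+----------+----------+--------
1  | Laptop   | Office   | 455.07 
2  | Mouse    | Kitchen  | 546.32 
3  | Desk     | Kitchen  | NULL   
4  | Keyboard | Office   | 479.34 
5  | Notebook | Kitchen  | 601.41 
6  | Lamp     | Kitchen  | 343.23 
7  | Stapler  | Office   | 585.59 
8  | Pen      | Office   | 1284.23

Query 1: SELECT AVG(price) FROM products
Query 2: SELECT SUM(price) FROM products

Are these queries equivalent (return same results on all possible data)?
No, not equivalent

Query 1 returns: [(613.5985714285715,)]
Query 2 returns: [(4295.1900000000005,)]

Reason: AVG vs SUM give different aggregate values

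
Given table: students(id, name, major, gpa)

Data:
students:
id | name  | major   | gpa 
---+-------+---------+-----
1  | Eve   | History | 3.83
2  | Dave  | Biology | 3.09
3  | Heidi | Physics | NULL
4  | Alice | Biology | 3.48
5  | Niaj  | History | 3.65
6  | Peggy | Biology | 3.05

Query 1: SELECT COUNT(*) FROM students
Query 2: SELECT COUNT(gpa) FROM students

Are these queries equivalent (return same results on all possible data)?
No, not equivalent

Query 1 returns: [(6,)]
Query 2 returns: [(5,)]

Reason: COUNT(*) includes NULLs, COUNT(column) excludes them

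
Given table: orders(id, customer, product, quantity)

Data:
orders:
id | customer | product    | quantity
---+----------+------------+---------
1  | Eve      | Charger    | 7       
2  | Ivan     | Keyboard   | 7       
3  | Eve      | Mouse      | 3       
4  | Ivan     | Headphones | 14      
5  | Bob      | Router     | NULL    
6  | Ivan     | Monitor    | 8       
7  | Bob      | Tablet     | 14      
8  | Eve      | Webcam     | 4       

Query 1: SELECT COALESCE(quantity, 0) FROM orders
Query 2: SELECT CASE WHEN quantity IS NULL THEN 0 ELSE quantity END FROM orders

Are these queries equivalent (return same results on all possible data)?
Yes, equivalent

Both queries return: [(0,), (3,), (4,), (7,), (7,), (8,), (14,), (14,)]

Reason: COALESCE vs CASE for NULL handling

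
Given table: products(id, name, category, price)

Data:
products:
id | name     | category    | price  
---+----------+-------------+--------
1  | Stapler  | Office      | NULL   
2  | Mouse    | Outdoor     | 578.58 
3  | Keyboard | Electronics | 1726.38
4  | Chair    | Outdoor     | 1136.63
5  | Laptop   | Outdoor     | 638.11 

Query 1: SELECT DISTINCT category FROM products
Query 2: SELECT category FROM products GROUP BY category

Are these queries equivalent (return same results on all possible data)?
Yes, equivalent

Both queries return: [('Electronics',), ('Office',), ('Outdoor',)]

Reason: Both get unique categorys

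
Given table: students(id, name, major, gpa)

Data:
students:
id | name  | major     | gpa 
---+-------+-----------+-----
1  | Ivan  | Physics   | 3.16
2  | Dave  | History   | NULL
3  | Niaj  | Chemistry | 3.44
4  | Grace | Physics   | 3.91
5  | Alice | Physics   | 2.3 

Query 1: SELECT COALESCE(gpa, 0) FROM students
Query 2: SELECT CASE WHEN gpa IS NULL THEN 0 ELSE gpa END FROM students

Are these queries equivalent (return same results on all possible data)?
Yes, equivalent

Both queries return: [(0,), (2.3,), (3.16,), (3.44,), (3.91,)]

Reason: COALESCE vs CASE for NULL handling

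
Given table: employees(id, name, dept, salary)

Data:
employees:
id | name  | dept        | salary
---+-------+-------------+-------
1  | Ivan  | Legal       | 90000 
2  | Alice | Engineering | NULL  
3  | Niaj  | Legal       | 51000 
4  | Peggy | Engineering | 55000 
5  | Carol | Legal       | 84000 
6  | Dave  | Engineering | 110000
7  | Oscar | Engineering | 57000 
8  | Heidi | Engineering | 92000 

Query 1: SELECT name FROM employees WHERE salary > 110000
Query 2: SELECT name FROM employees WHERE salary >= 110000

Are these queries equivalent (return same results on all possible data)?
No, not equivalent

Query 1 returns: []
Query 2 returns: [('Dave',)]

Reason: > vs >= gives different results when salary = 110000 exists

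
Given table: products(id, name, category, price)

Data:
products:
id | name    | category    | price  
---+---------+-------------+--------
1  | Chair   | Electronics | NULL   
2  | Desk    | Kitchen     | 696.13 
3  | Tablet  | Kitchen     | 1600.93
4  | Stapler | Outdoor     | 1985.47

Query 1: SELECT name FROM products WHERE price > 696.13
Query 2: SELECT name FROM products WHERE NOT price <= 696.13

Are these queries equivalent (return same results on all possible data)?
Yes, equivalent

Both queries return: [('Stapler',), ('Tablet',)]

Reason: Both filter price > 696.13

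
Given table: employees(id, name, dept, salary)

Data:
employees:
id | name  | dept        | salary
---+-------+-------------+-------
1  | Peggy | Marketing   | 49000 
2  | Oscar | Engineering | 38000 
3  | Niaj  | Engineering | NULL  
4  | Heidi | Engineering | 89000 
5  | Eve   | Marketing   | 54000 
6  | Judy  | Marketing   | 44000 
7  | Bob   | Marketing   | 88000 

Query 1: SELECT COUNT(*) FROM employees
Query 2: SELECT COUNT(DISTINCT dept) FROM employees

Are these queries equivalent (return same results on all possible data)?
No, not equivalent

Query 1 returns: [(7,)]
Query 2 returns: [(2,)]

Reason: COUNT(*) counts rows, COUNT(DISTINCT dept) counts unique depts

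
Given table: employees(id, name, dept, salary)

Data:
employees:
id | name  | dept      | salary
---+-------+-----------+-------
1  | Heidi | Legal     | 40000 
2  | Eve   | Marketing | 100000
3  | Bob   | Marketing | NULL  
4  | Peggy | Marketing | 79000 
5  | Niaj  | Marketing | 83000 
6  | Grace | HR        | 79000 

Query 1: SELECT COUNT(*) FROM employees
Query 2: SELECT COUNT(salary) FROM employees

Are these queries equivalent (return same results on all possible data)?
No, not equivalent

Query 1 returns: [(6,)]
Query 2 returns: [(5,)]

Reason: COUNT(*) includes NULLs, COUNT(column) excludes them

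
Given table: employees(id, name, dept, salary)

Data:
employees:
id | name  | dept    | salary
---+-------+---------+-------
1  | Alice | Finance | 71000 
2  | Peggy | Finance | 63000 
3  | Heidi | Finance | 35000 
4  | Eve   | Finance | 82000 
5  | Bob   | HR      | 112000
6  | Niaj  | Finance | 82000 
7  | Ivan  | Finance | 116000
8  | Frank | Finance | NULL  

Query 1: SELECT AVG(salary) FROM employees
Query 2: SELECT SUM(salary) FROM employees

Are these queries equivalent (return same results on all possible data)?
No, not equivalent

Query 1 returns: [(80142.85714285714,)]
Query 2 returns: [(561000,)]

Reason: AVG vs SUM give different aggregate values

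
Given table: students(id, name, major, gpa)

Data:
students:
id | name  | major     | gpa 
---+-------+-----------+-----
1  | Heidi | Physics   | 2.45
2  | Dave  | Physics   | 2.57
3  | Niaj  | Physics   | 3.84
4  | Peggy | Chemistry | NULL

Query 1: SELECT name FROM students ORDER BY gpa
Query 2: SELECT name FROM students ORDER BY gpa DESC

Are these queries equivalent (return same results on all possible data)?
No, not equivalent

Query 1 returns: [('Peggy',), ('Heidi',), ('Dave',), ('Niaj',)]
Query 2 returns: [('Niaj',), ('Dave',), ('Heidi',), ('Peggy',)]

Reason: ASC vs DESC gives opposite ordering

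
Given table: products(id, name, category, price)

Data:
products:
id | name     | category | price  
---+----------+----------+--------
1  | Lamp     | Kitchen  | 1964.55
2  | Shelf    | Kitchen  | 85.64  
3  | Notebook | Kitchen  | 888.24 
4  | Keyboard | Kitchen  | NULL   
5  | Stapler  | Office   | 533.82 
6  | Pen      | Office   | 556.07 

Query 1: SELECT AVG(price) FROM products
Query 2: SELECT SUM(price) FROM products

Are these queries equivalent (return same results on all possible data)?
No, not equivalent

Query 1 returns: [(805.664,)]
Query 2 returns: [(4028.32,)]

Reason: AVG vs SUM give different aggregate values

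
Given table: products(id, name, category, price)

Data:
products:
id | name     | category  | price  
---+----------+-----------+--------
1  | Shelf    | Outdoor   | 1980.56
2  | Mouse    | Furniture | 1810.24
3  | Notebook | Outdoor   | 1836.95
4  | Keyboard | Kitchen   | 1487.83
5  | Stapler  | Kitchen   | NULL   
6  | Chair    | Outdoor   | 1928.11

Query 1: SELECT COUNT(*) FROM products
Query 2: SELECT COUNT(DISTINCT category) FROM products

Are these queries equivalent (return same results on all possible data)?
No, not equivalent

Query 1 returns: [(6,)]
Query 2 returns: [(3,)]

Reason: COUNT(*) counts rows, COUNT(DISTINCT category) counts unique categorys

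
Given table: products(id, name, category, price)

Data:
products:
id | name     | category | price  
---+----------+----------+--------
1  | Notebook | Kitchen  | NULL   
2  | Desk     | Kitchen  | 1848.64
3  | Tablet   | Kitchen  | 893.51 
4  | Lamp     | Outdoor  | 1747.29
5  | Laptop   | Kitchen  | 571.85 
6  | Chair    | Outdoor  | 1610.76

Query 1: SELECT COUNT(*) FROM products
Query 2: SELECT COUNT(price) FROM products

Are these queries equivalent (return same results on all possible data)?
No, not equivalent

Query 1 returns: [(6,)]
Query 2 returns: [(5,)]

Reason: COUNT(*) includes NULLs, COUNT(column) excludes them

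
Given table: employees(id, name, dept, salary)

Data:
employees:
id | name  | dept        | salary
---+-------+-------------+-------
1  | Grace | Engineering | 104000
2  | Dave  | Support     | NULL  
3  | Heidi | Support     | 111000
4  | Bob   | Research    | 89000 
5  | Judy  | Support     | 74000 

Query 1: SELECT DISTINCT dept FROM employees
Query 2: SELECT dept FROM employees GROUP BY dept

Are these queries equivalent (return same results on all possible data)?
Yes, equivalent

Both queries return: [('Engineering',), ('Research',), ('Support',)]

Reason: Both get unique depts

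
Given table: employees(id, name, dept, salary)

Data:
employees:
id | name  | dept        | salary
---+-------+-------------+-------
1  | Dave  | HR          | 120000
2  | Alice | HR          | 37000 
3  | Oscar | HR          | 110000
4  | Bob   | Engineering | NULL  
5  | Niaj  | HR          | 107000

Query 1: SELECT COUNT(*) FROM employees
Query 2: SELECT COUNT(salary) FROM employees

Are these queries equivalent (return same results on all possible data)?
No, not equivalent

Query 1 returns: [(5,)]
Query 2 returns: [(4,)]

Reason: COUNT(*) includes NULLs, COUNT(column) excludes them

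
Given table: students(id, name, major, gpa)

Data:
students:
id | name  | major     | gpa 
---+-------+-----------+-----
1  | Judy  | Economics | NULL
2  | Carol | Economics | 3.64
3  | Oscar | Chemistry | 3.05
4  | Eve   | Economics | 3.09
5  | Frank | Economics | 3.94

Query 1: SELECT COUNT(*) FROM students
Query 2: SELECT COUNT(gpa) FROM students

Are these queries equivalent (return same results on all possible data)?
No, not equivalent

Query 1 returns: [(5,)]
Query 2 returns: [(4,)]

Reason: COUNT(*) includes NULLs, COUNT(column) excludes them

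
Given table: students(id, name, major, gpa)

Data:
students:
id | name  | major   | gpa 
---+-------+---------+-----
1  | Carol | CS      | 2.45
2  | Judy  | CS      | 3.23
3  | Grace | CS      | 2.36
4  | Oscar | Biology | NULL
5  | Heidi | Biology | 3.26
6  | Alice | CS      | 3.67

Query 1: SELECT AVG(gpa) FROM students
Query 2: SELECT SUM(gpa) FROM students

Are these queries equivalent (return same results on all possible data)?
No, not equivalent

Query 1 returns: [(2.9939999999999998,)]
Query 2 returns: [(14.969999999999999,)]

Reason: AVG vs SUM give different aggregate values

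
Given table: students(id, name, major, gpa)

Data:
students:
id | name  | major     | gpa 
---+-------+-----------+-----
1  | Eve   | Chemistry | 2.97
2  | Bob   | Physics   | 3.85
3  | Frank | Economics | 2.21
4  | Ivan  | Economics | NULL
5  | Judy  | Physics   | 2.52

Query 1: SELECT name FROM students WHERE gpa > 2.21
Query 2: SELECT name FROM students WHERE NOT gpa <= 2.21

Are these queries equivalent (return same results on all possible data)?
Yes, equivalent

Both queries return: [('Bob',), ('Eve',), ('Judy',)]

Reason: Both filter gpa > 2.21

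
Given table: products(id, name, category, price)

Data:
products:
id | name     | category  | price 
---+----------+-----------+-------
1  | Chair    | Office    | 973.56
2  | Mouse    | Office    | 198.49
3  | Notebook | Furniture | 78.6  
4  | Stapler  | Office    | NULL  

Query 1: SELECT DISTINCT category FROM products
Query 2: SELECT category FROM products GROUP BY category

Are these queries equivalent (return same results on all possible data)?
Yes, equivalent

Both queries return: [('Furniture',), ('Office',)]

Reason: Both get unique categorys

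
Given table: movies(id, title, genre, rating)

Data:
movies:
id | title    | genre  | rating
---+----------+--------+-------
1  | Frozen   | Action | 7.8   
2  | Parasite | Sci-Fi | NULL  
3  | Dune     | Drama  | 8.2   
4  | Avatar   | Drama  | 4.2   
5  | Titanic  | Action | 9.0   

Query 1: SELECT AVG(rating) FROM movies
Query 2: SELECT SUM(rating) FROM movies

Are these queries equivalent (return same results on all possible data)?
No, not equivalent

Query 1 returns: [(7.3,)]
Query 2 returns: [(29.2,)]

Reason: AVG vs SUM give different aggregate values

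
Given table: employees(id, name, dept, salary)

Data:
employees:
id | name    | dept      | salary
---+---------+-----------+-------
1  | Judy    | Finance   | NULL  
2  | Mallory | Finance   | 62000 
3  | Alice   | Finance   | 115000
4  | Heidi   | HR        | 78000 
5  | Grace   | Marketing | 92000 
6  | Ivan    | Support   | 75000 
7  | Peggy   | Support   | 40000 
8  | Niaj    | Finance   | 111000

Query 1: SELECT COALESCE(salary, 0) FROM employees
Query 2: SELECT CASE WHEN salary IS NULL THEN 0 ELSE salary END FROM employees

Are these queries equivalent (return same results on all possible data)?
Yes, equivalent

Both queries return: [(0,), (40000,), (62000,), (75000,), (78000,), (92000,), (111000,), (115000,)]

Reason: COALESCE vs CASE for NULL handling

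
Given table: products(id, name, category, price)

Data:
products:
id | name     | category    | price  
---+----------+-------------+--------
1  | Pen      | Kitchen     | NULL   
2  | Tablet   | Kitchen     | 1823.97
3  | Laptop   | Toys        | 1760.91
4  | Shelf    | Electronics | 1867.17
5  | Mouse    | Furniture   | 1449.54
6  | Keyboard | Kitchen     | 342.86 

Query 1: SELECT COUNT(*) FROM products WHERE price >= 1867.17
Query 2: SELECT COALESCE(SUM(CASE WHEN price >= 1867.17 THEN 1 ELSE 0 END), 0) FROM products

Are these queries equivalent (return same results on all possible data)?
Yes, equivalent

Both queries return: [(1,)]

Reason: COUNT with WHERE vs conditional SUM (COALESCE handles empty-table NULL)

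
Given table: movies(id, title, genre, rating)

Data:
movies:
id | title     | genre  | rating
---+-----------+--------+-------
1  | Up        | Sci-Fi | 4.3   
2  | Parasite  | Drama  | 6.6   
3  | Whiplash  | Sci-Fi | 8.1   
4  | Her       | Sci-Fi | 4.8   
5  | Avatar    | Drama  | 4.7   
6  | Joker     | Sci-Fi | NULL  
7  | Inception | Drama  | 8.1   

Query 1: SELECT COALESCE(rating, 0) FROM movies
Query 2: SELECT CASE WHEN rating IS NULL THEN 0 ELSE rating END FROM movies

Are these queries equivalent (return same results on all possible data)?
Yes, equivalent

Both queries return: [(0,), (4.3,), (4.7,), (4.8,), (6.6,), (8.1,), (8.1,)]

Reason: COALESCE vs CASE for NULL handling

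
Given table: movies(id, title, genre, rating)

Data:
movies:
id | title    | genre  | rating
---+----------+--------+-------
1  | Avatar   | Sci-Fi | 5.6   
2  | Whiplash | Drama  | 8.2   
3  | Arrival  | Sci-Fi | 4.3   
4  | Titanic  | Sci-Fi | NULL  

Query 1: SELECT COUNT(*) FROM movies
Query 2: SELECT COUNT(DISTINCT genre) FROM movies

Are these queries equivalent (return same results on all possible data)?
No, not equivalent

Query 1 returns: [(4,)]
Query 2 returns: [(2,)]

Reason: COUNT(*) counts rows, COUNT(DISTINCT genre) counts unique genres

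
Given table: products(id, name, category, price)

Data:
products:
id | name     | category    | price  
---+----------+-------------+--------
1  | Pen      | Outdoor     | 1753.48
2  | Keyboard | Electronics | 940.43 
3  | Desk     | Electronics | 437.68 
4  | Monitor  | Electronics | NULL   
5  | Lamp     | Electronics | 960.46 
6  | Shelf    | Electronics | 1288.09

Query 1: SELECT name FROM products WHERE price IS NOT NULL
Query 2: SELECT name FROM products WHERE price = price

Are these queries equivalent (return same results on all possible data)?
Yes, equivalent

Both queries return: [('Desk',), ('Keyboard',), ('Lamp',), ('Pen',), ('Shelf',)]

Reason: IS NOT NULL vs self-equality (both exclude NULLs)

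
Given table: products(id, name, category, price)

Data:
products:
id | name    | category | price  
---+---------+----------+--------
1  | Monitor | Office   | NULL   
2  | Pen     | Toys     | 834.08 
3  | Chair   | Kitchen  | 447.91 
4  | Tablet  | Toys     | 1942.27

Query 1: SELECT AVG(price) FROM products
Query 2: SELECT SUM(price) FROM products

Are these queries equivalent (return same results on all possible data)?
No, not equivalent

Query 1 returns: [(1074.7533333333333,)]
Query 2 returns: [(3224.26,)]

Reason: AVG vs SUM give different aggregate values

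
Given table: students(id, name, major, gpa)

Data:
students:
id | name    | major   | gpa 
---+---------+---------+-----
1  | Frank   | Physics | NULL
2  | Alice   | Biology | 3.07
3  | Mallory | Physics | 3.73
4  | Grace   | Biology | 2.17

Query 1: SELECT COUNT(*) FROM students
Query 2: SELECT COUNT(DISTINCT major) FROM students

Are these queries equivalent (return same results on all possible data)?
No, not equivalent

Query 1 returns: [(4,)]
Query 2 returns: [(2,)]

Reason: COUNT(*) counts rows, COUNT(DISTINCT major) counts unique majors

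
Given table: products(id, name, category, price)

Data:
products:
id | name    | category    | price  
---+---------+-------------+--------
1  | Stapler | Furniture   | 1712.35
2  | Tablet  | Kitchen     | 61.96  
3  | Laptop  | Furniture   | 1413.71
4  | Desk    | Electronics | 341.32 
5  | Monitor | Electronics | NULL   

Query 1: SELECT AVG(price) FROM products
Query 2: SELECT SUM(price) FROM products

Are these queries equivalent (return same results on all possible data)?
No, not equivalent

Query 1 returns: [(882.335,)]
Query 2 returns: [(3529.34,)]

Reason: AVG vs SUM give different aggregate values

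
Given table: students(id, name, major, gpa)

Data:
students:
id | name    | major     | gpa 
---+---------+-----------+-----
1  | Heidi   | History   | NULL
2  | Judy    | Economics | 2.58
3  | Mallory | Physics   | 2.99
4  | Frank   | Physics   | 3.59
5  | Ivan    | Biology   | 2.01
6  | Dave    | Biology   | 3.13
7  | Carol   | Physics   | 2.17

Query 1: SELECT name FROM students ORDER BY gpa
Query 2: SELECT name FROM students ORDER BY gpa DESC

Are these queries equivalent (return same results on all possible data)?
No, not equivalent

Query 1 returns: [('Heidi',), ('Ivan',), ('Carol',), ('Judy',), ('Mallory',), ('Dave',), ('Frank',)]
Query 2 returns: [('Frank',), ('Dave',), ('Mallory',), ('Judy',), ('Carol',), ('Ivan',), ('Heidi',)]

Reason: ASC vs DESC gives opposite ordering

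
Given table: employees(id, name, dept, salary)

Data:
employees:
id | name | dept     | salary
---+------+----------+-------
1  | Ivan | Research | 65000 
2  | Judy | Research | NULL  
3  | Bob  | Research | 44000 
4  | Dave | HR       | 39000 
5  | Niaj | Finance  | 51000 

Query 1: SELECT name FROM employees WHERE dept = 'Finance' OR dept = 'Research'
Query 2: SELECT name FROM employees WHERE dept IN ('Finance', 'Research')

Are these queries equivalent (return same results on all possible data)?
Yes, equivalent

Both queries return: [('Bob',), ('Ivan',), ('Judy',), ('Niaj',)]

Reason: OR vs IN are equivalent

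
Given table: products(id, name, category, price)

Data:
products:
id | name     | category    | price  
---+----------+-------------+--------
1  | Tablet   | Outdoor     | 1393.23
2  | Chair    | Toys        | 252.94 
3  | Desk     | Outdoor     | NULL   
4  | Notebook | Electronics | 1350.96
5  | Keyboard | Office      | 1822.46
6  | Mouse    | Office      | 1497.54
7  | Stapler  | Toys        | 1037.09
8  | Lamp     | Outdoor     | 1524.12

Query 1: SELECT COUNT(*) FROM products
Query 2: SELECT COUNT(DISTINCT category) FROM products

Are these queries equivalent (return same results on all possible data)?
No, not equivalent

Query 1 returns: [(8,)]
Query 2 returns: [(4,)]

Reason: COUNT(*) counts rows, COUNT(DISTINCT category) counts unique categorys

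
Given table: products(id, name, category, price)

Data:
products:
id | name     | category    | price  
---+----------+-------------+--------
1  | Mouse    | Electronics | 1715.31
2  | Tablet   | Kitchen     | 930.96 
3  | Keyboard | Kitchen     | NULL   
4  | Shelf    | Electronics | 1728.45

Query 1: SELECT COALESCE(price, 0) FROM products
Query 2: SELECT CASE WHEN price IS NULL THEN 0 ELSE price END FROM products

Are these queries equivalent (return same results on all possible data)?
Yes, equivalent

Both queries return: [(0,), (930.96,), (1715.31,), (1728.45,)]

Reason: COALESCE vs CASE for NULL handling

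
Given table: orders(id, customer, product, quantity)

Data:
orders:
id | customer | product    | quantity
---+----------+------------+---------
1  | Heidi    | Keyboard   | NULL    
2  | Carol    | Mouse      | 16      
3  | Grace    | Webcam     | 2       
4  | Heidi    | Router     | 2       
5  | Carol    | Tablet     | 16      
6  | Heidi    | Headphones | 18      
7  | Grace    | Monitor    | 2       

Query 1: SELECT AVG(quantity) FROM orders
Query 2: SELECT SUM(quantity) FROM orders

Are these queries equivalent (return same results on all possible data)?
No, not equivalent

Query 1 returns: [(9.333333333333334,)]
Query 2 returns: [(56,)]

Reason: AVG vs SUM give different aggregate values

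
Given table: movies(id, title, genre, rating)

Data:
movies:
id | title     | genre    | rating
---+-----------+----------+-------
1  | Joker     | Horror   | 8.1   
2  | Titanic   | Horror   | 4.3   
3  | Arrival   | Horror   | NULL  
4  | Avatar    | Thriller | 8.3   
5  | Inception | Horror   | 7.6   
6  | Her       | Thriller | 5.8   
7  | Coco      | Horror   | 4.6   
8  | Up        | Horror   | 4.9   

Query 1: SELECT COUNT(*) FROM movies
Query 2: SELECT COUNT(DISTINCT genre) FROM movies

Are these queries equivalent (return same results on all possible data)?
No, not equivalent

Query 1 returns: [(8,)]
Query 2 returns: [(2,)]

Reason: COUNT(*) counts rows, COUNT(DISTINCT genre) counts unique genres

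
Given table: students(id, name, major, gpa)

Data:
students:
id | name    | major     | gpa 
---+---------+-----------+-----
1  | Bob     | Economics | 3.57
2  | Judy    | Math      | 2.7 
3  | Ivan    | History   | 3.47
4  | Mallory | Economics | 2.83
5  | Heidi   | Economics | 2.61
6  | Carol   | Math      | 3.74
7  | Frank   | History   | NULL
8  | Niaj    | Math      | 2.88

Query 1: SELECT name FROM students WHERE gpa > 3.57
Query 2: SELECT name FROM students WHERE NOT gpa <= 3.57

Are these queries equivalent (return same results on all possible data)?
Yes, equivalent

Both queries return: [('Carol',)]

Reason: Both filter gpa > 3.57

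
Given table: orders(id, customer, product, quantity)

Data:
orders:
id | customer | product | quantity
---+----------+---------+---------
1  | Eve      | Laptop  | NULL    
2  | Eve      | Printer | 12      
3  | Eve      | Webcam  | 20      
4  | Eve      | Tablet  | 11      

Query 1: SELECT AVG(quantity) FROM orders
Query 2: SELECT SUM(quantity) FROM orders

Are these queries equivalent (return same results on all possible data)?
No, not equivalent

Query 1 returns: [(14.333333333333334,)]
Query 2 returns: [(43,)]

Reason: AVG vs SUM give different aggregate values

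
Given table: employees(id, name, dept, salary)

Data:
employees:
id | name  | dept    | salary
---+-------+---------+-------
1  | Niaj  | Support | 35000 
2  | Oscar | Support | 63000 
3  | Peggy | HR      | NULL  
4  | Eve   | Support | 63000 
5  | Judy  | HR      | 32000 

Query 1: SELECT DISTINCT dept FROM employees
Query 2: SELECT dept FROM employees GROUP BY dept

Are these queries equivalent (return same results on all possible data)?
Yes, equivalent

Both queries return: [('HR',), ('Support',)]

Reason: Both get unique depts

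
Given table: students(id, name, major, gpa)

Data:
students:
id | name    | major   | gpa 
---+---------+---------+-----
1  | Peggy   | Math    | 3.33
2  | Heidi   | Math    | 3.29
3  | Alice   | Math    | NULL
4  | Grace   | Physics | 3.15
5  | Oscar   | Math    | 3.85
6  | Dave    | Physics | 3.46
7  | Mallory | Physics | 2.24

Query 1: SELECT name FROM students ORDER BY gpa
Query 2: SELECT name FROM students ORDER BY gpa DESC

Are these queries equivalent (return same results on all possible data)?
No, not equivalent

Query 1 returns: [('Alice',), ('Mallory',), ('Grace',), ('Heidi',), ('Peggy',), ('Dave',), ('Oscar',)]
Query 2 returns: [('Oscar',), ('Dave',), ('Peggy',), ('Heidi',), ('Grace',), ('Mallory',), ('Alice',)]

Reason: ASC vs DESC gives opposite ordering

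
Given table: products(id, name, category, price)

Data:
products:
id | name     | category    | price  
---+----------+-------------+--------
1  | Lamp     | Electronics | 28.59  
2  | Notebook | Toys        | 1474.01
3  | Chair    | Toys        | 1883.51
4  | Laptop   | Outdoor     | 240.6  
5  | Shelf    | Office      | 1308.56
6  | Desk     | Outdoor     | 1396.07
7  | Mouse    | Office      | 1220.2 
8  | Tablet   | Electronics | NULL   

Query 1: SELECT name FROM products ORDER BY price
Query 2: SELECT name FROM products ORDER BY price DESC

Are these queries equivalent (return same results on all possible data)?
No, not equivalent

Query 1 returns: [('Tablet',), ('Lamp',), ('Laptop',), ('Mouse',), ('Shelf',), ('Desk',), ('Notebook',), ('Chair',)]
Query 2 returns: [('Chair',), ('Notebook',), ('Desk',), ('Shelf',), ('Mouse',), ('Laptop',), ('Lamp',), ('Tablet',)]

Reason: ASC vs DESC gives opposite ordering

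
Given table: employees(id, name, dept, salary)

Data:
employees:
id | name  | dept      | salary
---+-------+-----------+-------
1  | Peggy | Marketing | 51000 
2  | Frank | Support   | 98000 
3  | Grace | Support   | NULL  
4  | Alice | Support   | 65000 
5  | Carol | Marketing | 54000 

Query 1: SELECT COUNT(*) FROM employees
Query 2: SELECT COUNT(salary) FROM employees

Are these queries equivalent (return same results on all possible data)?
No, not equivalent

Query 1 returns: [(5,)]
Query 2 returns: [(4,)]

Reason: COUNT(*) includes NULLs, COUNT(column) excludes them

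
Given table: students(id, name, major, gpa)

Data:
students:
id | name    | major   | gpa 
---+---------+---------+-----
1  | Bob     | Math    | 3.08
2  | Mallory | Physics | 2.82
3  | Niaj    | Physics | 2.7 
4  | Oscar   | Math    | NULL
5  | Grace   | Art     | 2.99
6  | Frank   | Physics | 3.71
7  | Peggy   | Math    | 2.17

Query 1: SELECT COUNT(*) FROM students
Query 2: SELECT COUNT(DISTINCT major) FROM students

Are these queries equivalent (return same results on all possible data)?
No, not equivalent

Query 1 returns: [(7,)]
Query 2 returns: [(3,)]

Reason: COUNT(*) counts rows, COUNT(DISTINCT major) counts unique majors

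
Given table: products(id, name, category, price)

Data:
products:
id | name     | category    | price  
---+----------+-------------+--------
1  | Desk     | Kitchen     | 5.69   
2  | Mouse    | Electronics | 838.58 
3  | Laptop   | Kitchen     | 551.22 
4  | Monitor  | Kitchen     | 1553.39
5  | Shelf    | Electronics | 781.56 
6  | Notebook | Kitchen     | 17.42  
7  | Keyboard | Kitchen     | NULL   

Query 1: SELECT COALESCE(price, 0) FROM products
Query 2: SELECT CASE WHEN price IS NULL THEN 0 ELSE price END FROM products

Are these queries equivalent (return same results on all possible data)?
Yes, equivalent

Both queries return: [(0,), (5.69,), (17.42,), (551.22,), (781.56,), (838.58,), (1553.39,)]

Reason: COALESCE vs CASE for NULL handling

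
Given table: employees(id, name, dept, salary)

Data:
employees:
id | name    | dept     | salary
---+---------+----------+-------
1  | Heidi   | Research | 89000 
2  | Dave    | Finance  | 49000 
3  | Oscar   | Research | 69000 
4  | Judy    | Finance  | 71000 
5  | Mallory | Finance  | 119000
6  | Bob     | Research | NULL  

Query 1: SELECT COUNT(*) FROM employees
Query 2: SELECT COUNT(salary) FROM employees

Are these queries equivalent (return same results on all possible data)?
No, not equivalent

Query 1 returns: [(6,)]
Query 2 returns: [(5,)]

Reason: COUNT(*) includes NULLs, COUNT(column) excludes them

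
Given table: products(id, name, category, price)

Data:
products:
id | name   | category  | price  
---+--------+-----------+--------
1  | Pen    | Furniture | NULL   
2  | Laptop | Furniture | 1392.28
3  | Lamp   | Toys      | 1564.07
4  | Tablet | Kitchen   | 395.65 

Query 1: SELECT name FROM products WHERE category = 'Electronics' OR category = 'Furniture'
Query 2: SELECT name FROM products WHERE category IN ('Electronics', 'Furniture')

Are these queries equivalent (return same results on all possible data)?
Yes, equivalent

Both queries return: [('Laptop',), ('Pen',)]

Reason: OR vs IN are equivalent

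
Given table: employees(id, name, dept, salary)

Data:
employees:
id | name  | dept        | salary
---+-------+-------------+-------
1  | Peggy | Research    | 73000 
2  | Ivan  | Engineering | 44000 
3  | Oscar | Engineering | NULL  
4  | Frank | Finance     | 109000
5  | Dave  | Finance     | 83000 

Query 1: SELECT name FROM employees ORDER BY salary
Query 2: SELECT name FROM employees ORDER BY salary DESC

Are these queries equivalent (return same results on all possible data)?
No, not equivalent

Query 1 returns: [('Oscar',), ('Ivan',), ('Peggy',), ('Dave',), ('Frank',)]
Query 2 returns: [('Frank',), ('Dave',), ('Peggy',), ('Ivan',), ('Oscar',)]

Reason: ASC vs DESC gives opposite ordering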